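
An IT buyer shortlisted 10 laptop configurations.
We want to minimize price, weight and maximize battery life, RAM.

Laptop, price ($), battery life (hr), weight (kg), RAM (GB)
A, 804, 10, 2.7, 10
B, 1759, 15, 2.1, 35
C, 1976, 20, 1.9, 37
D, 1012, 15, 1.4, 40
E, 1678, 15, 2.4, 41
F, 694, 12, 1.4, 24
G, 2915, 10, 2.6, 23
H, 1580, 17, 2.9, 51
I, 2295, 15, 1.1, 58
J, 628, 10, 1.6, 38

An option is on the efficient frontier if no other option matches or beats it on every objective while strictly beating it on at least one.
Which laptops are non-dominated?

A: dominated by F (price 694≤804, battery life 12≥10, weight 1.4≤2.7, RAM 24≥10).
B: dominated by D (price 1012≤1759, battery life 15≥15, weight 1.4≤2.1, RAM 40≥35).
C: not dominated (best battery life).
D: not dominated.
E: not dominated.
F: not dominated.
G: dominated by B (price 1759≤2915, battery life 15≥10, weight 2.1≤2.6, RAM 35≥23).
H: not dominated.
I: not dominated (best weight).
J: not dominated (best price).

C, D, E, F, H, I, J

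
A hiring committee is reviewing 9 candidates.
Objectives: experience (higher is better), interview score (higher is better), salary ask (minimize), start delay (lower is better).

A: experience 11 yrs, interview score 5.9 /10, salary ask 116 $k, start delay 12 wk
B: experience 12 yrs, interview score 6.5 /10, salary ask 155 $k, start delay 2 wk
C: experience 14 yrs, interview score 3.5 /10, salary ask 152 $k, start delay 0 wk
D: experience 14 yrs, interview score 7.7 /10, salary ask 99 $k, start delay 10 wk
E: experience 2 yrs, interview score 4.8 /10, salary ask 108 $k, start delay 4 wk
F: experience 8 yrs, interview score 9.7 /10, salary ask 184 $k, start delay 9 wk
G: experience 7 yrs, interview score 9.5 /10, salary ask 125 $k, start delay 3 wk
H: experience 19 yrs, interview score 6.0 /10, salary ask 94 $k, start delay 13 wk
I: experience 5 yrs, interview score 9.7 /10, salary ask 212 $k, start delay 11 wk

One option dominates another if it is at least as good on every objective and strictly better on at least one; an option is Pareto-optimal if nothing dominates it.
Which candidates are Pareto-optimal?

B, C, D, E, F, G, H

A: dominated by D (experience 14≥11, interview score 7.7≥5.9, salary ask 99≤116, start delay 10≤12).
B: not dominated.
C: not dominated (best start delay).
D: not dominated.
E: not dominated.
F: not dominated.
G: not dominated.
H: not dominated (best experience).
I: dominated by F (experience 8≥5, interview score 9.7≥9.7, salary ask 184≤212, start delay 9≤11).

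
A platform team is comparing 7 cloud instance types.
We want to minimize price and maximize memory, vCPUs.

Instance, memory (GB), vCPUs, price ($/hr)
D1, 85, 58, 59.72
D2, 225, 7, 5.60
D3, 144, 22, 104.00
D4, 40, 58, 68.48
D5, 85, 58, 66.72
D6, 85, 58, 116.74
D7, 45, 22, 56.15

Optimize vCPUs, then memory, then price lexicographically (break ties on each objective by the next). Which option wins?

D1

First maximize vCPUs: best is 58, kept {D1, D4, D5, D6}.
Then maximize memory: best is 85, kept {D1, D5, D6}.
Then minimize price: best is 59.72, kept {D1}.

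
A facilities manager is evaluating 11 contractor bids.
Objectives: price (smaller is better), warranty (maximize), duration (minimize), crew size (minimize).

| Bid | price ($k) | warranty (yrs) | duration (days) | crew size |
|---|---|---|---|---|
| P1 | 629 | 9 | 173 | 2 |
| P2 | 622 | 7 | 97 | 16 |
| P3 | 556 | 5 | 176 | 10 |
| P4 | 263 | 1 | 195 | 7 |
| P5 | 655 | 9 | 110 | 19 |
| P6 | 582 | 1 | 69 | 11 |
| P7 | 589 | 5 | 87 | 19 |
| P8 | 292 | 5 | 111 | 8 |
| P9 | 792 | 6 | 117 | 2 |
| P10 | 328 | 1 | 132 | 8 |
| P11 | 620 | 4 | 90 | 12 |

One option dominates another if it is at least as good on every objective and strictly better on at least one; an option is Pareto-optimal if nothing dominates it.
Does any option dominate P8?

P1: worse on price (629 vs 292).
P2: worse on price (622 vs 292).
P3: worse on price (556 vs 292).
P4: worse on warranty (1 vs 5).
P5: worse on price (655 vs 292).
P6: worse on price (582 vs 292).
P7: worse on price (589 vs 292).
P9: worse on price (792 vs 292).
P10: worse on price (328 vs 292).
P11: worse on price (620 vs 292).
No option is at least as good as P8 on every objective and strictly better on one.

No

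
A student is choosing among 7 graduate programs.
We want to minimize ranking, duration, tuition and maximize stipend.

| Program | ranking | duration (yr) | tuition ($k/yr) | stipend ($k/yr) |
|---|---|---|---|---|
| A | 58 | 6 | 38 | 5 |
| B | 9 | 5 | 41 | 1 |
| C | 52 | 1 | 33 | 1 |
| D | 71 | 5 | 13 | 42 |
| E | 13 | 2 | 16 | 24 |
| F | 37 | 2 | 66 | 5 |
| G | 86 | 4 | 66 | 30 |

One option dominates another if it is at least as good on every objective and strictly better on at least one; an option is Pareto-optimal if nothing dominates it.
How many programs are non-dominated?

5

A: dominated by E (ranking 13≤58, duration 2≤6, tuition 16≤38, stipend 24≥5).
B: not dominated (best ranking).
C: not dominated (best duration).
D: not dominated (best tuition).
E: not dominated.
F: dominated by E (ranking 13≤37, duration 2≤2, tuition 16≤66, stipend 24≥5).
G: not dominated.
Pareto-optimal: B, C, D, E, G → 5.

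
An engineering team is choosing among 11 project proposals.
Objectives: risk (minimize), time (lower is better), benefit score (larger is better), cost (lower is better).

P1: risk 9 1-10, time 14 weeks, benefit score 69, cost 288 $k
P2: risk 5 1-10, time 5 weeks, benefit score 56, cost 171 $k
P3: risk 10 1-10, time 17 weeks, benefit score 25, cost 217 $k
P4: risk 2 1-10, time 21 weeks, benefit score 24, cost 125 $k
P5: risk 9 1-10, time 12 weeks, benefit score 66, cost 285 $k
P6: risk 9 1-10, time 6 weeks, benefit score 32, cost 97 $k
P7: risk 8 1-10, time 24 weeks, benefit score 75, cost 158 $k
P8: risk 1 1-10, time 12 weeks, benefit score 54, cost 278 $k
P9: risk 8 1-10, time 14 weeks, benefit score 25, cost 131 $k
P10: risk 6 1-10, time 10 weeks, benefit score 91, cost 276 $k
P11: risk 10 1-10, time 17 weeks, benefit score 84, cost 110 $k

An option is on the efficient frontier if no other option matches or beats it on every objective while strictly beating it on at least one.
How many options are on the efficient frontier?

8

P1: dominated by P10 (risk 6≤9, time 10≤14, benefit score 91≥69, cost 276≤288).
P2: not dominated (best time).
P3: dominated by P2 (risk 5≤10, time 5≤17, benefit score 56≥25, cost 171≤217).
P4: not dominated.
P5: dominated by P10 (risk 6≤9, time 10≤12, benefit score 91≥66, cost 276≤285).
P6: not dominated (best cost).
P7: not dominated.
P8: not dominated (best risk).
P9: not dominated.
P10: not dominated (best benefit score).
P11: not dominated.
Pareto-optimal: P2, P4, P6, P7, P8, P9, P10, P11 → 8.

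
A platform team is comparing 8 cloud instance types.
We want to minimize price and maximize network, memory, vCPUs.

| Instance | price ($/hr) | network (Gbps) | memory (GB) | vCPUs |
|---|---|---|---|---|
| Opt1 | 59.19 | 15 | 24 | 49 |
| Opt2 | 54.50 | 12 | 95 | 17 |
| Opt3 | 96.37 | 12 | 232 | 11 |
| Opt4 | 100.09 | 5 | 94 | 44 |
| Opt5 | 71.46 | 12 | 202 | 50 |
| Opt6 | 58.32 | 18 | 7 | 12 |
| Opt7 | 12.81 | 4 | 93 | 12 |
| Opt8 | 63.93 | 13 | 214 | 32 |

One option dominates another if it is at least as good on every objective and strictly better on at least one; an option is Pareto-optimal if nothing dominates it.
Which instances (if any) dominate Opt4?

Opt5: price 71.46≤100.09, network 12≥5, memory 202≥94, vCPUs 50≥44 — dominates Opt4.
Others (Opt1, Opt2, Opt3, Opt6, Opt7, Opt8) are each worse than Opt4 on at least one objective.

Opt5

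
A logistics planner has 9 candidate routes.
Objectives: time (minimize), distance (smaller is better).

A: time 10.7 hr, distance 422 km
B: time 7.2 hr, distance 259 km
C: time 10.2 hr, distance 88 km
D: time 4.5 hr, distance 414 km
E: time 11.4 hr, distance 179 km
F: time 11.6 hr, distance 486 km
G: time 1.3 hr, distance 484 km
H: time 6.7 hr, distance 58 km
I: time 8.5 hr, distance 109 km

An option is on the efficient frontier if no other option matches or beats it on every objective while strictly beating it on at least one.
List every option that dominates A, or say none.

B: time 7.2≤10.7, distance 259≤422 — dominates A.
C: time 10.2≤10.7, distance 88≤422 — dominates A.
D: time 4.5≤10.7, distance 414≤422 — dominates A.
H: time 6.7≤10.7, distance 58≤422 — dominates A.
I: time 8.5≤10.7, distance 109≤422 — dominates A.
Others (E, F, G) are each worse than A on at least one objective.

B, C, D, H, I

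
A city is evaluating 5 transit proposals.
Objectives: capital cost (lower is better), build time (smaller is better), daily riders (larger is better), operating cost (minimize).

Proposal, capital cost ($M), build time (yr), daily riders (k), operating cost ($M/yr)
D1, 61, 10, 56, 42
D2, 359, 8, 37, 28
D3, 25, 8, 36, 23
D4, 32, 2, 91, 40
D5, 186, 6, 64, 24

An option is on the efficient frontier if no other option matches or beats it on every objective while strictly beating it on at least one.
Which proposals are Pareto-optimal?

D3, D4, D5

D1: dominated by D4 (capital cost 32≤61, build time 2≤10, daily riders 91≥56, operating cost 40≤42).
D2: dominated by D5 (capital cost 186≤359, build time 6≤8, daily riders 64≥37, operating cost 24≤28).
D3: not dominated (best capital cost).
D4: not dominated (best build time).
D5: not dominated.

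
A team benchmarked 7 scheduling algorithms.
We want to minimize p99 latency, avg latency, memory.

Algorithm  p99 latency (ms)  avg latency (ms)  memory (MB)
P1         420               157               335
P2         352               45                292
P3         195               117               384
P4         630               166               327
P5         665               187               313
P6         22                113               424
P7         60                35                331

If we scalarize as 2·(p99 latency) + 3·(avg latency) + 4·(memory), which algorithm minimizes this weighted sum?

P7

P1: 2·420 + 3·157 + 4·335 = 2651
P2: 2·352 + 3·45 + 4·292 = 2007
P3: 2·195 + 3·117 + 4·384 = 2277
P4: 2·630 + 3·166 + 4·327 = 3066
P5: 2·665 + 3·187 + 4·313 = 3143
P6: 2·22 + 3·113 + 4·424 = 2079
P7: 2·60 + 3·35 + 4·331 = 1549
Lowest: P7 at 1549.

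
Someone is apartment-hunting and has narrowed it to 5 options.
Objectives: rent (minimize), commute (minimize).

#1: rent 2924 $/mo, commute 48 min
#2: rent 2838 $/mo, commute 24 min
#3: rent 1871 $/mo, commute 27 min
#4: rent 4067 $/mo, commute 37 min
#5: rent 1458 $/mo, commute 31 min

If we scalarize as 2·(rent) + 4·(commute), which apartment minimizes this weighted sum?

#1: 2·2924 + 4·48 = 6040
#2: 2·2838 + 4·24 = 5772
#3: 2·1871 + 4·27 = 3850
#4: 2·4067 + 4·37 = 8282
#5: 2·1458 + 4·31 = 3040
Lowest: #5 at 3040.

#5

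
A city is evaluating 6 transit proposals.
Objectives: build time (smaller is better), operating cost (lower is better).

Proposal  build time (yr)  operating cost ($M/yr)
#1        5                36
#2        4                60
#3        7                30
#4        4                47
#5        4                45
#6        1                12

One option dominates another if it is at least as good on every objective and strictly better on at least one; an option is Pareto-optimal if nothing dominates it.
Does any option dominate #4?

#5 vs #4: build time 4≤4, operating cost 45≤47 — #5 is at least as good on every objective and strictly better on at least one, so #5 dominates #4.

Yes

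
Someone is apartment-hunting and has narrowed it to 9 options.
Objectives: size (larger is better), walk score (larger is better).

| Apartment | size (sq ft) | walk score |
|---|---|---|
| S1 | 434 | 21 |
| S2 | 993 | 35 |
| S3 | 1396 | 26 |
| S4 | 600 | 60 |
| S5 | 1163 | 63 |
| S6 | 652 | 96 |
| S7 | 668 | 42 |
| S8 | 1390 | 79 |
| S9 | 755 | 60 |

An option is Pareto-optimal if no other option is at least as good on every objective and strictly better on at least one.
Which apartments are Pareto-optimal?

S1: dominated by S2 (size 993≥434, walk score 35≥21).
S2: dominated by S5 (size 1163≥993, walk score 63≥35).
S3: not dominated (best size).
S4: dominated by S5 (size 1163≥600, walk score 63≥60).
S5: dominated by S8 (size 1390≥1163, walk score 79≥63).
S6: not dominated (best walk score).
S7: dominated by S5 (size 1163≥668, walk score 63≥42).
S8: not dominated.
S9: dominated by S5 (size 1163≥755, walk score 63≥60).

S3, S6, S8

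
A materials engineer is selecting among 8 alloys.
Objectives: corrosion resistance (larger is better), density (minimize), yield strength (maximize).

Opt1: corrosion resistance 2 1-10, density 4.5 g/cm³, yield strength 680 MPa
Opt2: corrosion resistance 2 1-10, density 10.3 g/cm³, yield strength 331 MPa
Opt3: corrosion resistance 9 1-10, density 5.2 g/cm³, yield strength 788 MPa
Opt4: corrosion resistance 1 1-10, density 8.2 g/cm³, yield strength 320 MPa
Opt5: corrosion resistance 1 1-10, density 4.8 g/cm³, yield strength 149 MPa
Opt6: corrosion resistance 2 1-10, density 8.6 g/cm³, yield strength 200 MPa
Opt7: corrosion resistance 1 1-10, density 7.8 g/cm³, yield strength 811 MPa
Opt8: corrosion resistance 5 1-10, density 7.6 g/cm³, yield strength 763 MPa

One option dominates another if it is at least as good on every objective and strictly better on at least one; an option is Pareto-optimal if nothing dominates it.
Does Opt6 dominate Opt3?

Opt6 vs Opt3: Opt6 is worse on corrosion resistance (2 vs 9), so it does not dominate Opt3.

No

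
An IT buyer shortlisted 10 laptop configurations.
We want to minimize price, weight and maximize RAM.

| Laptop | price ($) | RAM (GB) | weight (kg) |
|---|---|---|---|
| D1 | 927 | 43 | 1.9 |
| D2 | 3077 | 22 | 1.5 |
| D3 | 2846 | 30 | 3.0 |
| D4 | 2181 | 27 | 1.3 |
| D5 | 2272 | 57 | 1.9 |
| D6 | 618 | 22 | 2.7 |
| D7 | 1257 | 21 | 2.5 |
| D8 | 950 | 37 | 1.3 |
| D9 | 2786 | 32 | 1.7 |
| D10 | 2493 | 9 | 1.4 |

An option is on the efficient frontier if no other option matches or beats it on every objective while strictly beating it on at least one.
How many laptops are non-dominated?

4

D1: not dominated.
D2: dominated by D4 (price 2181≤3077, RAM 27≥22, weight 1.3≤1.5).
D3: dominated by D1 (price 927≤2846, RAM 43≥30, weight 1.9≤3.0).
D4: dominated by D8 (price 950≤2181, RAM 37≥27, weight 1.3≤1.3).
D5: not dominated (best RAM).
D6: not dominated (best price).
D7: dominated by D1 (price 927≤1257, RAM 43≥21, weight 1.9≤2.5).
D8: not dominated.
D9: dominated by D8 (price 950≤2786, RAM 37≥32, weight 1.3≤1.7).
D10: dominated by D4 (price 2181≤2493, RAM 27≥9, weight 1.3≤1.4).
Pareto-optimal: D1, D5, D6, D8 → 4.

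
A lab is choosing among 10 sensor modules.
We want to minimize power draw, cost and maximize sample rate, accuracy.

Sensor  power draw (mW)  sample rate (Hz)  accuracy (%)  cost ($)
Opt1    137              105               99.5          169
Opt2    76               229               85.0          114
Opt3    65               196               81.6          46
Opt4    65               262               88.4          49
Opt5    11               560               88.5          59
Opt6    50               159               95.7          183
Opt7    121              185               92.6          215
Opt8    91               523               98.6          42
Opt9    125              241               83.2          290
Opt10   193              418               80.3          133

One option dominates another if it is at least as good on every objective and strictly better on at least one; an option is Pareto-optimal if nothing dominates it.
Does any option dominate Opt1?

Opt2: worse on accuracy (85.0 vs 99.5).
Opt3: worse on accuracy (81.6 vs 99.5).
Opt4: worse on accuracy (88.4 vs 99.5).
Opt5: worse on accuracy (88.5 vs 99.5).
Opt6: worse on accuracy (95.7 vs 99.5).
Opt7: worse on accuracy (92.6 vs 99.5).
Opt8: worse on accuracy (98.6 vs 99.5).
Opt9: worse on accuracy (83.2 vs 99.5).
Opt10: worse on power draw (193 vs 137).
No option is at least as good as Opt1 on every objective and strictly better on one.

No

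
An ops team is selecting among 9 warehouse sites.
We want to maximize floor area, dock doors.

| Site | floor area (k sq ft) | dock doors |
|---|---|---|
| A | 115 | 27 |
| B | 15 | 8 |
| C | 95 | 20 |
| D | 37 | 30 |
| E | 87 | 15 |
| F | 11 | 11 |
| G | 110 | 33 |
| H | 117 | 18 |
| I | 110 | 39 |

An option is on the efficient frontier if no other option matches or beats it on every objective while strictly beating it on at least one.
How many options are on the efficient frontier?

A: not dominated.
B: dominated by A (floor area 115≥15, dock doors 27≥8).
C: dominated by A (floor area 115≥95, dock doors 27≥20).
D: dominated by G (floor area 110≥37, dock doors 33≥30).
E: dominated by A (floor area 115≥87, dock doors 27≥15).
F: dominated by A (floor area 115≥11, dock doors 27≥11).
G: dominated by I (floor area 110≥110, dock doors 39≥33).
H: not dominated (best floor area).
I: not dominated (best dock doors).
Pareto-optimal: A, H, I → 3.

3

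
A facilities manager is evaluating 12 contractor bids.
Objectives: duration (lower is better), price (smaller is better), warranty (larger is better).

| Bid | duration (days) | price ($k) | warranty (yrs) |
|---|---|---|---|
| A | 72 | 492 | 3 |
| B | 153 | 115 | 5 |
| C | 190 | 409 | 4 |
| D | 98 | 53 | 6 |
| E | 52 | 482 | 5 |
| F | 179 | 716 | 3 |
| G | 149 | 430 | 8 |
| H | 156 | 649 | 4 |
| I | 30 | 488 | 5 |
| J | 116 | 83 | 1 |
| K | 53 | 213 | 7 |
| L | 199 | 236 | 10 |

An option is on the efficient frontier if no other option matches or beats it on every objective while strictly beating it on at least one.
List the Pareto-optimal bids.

D, E, G, I, K, L

A: dominated by E (duration 52≤72, price 482≤492, warranty 5≥3).
B: dominated by D (duration 98≤153, price 53≤115, warranty 6≥5).
C: dominated by B (duration 153≤190, price 115≤409, warranty 5≥4).
D: not dominated (best price).
E: not dominated.
F: dominated by A (duration 72≤179, price 492≤716, warranty 3≥3).
G: not dominated.
H: dominated by B (duration 153≤156, price 115≤649, warranty 5≥4).
I: not dominated (best duration).
J: dominated by D (duration 98≤116, price 53≤83, warranty 6≥1).
K: not dominated.
L: not dominated (best warranty).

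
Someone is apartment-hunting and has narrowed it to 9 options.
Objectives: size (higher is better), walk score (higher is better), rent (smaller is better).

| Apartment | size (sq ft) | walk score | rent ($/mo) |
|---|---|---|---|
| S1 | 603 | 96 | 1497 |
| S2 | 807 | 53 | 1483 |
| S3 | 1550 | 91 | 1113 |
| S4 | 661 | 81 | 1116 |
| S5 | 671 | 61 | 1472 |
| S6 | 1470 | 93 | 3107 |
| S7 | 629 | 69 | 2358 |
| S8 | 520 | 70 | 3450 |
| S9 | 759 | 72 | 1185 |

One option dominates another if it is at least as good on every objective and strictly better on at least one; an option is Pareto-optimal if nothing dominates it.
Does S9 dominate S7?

S9 vs S7: size 759≥629, walk score 72≥69, rent 1185≤2358 — S9 is at least as good on every objective with at least one strict improvement.

Yes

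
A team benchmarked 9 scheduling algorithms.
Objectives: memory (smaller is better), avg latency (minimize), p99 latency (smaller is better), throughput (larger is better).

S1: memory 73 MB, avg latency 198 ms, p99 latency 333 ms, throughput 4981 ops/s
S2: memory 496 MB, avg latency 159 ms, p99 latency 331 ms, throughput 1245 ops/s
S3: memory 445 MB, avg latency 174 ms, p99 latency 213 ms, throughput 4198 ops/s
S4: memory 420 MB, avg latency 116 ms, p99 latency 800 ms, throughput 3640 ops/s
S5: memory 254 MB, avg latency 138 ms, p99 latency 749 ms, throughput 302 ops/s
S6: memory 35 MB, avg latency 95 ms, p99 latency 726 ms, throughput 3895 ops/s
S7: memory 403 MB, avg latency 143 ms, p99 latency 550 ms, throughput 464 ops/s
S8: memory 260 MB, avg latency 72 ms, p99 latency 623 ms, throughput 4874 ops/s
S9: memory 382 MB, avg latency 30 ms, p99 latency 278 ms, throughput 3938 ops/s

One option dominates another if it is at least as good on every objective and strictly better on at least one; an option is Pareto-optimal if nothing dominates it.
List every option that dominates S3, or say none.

none

S1: worse on avg latency (198 vs 174).
S2: worse on memory (496 vs 445).
S4: worse on p99 latency (800 vs 213).
S5: worse on p99 latency (749 vs 213).
S6: worse on p99 latency (726 vs 213).
S7: worse on p99 latency (550 vs 213).
S8: worse on p99 latency (623 vs 213).
S9: worse on p99 latency (278 vs 213).
No option dominates S3.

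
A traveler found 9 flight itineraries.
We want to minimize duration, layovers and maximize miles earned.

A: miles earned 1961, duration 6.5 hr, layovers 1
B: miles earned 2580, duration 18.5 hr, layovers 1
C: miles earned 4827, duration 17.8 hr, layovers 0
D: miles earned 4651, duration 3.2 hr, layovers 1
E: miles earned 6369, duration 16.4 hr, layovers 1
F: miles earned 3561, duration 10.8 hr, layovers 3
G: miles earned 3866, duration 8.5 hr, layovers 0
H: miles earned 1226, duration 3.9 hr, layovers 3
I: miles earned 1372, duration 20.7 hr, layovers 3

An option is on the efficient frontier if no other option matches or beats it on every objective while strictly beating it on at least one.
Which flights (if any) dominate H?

D

D: miles earned 4651≥1226, duration 3.2≤3.9, layovers 1≤3 — dominates H.
Others (A, B, C, E, F, G, I) are each worse than H on at least one objective.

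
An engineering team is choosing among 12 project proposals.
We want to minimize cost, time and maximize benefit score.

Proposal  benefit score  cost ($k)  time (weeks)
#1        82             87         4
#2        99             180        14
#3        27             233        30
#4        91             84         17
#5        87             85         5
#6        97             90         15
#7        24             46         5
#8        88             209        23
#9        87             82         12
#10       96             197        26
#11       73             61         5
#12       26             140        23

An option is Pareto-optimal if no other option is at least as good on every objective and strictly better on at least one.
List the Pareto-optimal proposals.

#1, #2, #4, #5, #6, #7, #9, #11

#1: not dominated (best time).
#2: not dominated (best benefit score).
#3: dominated by #1 (benefit score 82≥27, cost 87≤233, time 4≤30).
#4: not dominated.
#5: not dominated.
#6: not dominated.
#7: not dominated (best cost).
#8: dominated by #2 (benefit score 99≥88, cost 180≤209, time 14≤23).
#9: not dominated.
#10: dominated by #2 (benefit score 99≥96, cost 180≤197, time 14≤26).
#11: not dominated.
#12: dominated by #1 (benefit score 82≥26, cost 87≤140, time 4≤23).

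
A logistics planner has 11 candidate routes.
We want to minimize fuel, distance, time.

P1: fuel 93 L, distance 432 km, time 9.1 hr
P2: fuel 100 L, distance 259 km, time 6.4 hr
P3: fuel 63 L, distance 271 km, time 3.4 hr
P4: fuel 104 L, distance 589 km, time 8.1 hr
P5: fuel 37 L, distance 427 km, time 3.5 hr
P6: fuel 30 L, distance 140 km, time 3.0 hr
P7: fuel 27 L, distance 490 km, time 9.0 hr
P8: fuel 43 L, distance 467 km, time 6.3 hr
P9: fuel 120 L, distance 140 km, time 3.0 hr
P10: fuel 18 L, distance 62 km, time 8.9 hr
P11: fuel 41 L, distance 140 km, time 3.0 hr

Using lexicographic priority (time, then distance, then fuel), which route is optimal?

First minimize time: best is 3.0, kept {P6, P9, P11}.
Then minimize distance: best is 140, kept {P6, P9, P11}.
Then minimize fuel: best is 30, kept {P6}.

P6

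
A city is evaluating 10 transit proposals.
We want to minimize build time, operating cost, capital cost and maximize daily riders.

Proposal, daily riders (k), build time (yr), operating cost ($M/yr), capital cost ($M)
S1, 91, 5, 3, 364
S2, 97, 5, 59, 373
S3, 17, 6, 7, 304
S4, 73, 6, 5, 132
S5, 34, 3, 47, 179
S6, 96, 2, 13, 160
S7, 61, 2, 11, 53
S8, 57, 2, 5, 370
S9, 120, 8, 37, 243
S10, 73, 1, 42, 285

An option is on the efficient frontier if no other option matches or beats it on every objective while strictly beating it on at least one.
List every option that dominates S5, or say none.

S6: daily riders 96≥34, build time 2≤3, operating cost 13≤47, capital cost 160≤179 — dominates S5.
S7: daily riders 61≥34, build time 2≤3, operating cost 11≤47, capital cost 53≤179 — dominates S5.
Others (S1, S2, S3, S4, S8, S9, S10) are each worse than S5 on at least one objective.

S6, S7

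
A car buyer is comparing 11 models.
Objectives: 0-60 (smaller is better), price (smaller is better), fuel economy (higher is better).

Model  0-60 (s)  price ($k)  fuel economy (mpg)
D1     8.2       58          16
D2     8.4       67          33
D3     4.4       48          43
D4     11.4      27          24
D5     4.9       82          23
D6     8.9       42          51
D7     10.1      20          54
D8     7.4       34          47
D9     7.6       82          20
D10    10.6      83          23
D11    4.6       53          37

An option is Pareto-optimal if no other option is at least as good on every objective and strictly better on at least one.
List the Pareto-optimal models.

D1: dominated by D3 (0-60 4.4≤8.2, price 48≤58, fuel economy 43≥16).
D2: dominated by D3 (0-60 4.4≤8.4, price 48≤67, fuel economy 43≥33).
D3: not dominated (best 0-60).
D4: dominated by D7 (0-60 10.1≤11.4, price 20≤27, fuel economy 54≥24).
D5: dominated by D3 (0-60 4.4≤4.9, price 48≤82, fuel economy 43≥23).
D6: not dominated.
D7: not dominated (best price).
D8: not dominated.
D9: dominated by D3 (0-60 4.4≤7.6, price 48≤82, fuel economy 43≥20).
D10: dominated by D2 (0-60 8.4≤10.6, price 67≤83, fuel economy 33≥23).
D11: dominated by D3 (0-60 4.4≤4.6, price 48≤53, fuel economy 43≥37).

D3, D6, D7, D8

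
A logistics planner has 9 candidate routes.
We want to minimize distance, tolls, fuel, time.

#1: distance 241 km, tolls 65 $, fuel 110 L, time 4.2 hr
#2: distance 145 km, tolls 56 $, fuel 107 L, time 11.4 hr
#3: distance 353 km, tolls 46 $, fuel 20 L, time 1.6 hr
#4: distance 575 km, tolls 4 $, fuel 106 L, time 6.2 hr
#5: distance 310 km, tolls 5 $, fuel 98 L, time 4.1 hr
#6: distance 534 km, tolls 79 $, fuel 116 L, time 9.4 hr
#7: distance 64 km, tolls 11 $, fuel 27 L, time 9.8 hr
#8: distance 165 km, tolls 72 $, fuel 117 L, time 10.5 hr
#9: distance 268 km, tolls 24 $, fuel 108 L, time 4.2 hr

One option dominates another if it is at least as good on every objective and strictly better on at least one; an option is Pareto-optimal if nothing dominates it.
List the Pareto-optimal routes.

#1: not dominated.
#2: dominated by #7 (distance 64≤145, tolls 11≤56, fuel 27≤107, time 9.8≤11.4).
#3: not dominated (best fuel).
#4: not dominated (best tolls).
#5: not dominated.
#6: dominated by #1 (distance 241≤534, tolls 65≤79, fuel 110≤116, time 4.2≤9.4).
#7: not dominated (best distance).
#8: dominated by #7 (distance 64≤165, tolls 11≤72, fuel 27≤117, time 9.8≤10.5).
#9: not dominated.

#1, #3, #4, #5, #7, #9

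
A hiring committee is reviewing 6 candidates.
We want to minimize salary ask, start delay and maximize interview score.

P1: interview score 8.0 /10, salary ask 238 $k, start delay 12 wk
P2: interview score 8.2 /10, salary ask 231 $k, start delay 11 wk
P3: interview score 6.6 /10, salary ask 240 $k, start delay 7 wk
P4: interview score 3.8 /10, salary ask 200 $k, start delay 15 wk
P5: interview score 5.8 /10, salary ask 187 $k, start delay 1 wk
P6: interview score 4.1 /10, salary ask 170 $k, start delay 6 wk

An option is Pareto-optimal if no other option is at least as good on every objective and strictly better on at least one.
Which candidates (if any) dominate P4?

P5: interview score 5.8≥3.8, salary ask 187≤200, start delay 1≤15 — dominates P4.
P6: interview score 4.1≥3.8, salary ask 170≤200, start delay 6≤15 — dominates P4.
Others (P1, P2, P3) are each worse than P4 on at least one objective.

P5, P6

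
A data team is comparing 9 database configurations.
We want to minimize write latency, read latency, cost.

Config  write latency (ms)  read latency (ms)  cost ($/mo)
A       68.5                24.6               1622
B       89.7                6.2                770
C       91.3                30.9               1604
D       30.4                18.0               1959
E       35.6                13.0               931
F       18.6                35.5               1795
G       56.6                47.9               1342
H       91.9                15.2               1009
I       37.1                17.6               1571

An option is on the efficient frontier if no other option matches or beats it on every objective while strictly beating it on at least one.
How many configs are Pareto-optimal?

4

A: dominated by E (write latency 35.6≤68.5, read latency 13.0≤24.6, cost 931≤1622).
B: not dominated (best read latency).
C: dominated by B (write latency 89.7≤91.3, read latency 6.2≤30.9, cost 770≤1604).
D: not dominated.
E: not dominated.
F: not dominated (best write latency).
G: dominated by E (write latency 35.6≤56.6, read latency 13.0≤47.9, cost 931≤1342).
H: dominated by B (write latency 89.7≤91.9, read latency 6.2≤15.2, cost 770≤1009).
I: dominated by E (write latency 35.6≤37.1, read latency 13.0≤17.6, cost 931≤1571).
Pareto-optimal: B, D, E, F → 4.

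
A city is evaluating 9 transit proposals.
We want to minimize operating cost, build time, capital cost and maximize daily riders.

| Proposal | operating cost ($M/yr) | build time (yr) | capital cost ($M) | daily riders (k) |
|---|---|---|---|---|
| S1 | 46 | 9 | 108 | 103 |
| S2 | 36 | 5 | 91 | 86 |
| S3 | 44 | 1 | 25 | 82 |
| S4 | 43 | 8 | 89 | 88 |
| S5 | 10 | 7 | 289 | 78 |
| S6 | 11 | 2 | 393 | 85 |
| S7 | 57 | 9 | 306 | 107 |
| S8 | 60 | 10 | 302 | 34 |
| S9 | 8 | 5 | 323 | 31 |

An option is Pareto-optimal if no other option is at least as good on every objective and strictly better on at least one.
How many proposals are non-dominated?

S1: not dominated.
S2: not dominated.
S3: not dominated (best build time).
S4: not dominated.
S5: not dominated.
S6: not dominated.
S7: not dominated (best daily riders).
S8: dominated by S1 (operating cost 46≤60, build time 9≤10, capital cost 108≤302, daily riders 103≥34).
S9: not dominated (best operating cost).
Pareto-optimal: S1, S2, S3, S4, S5, S6, S7, S9 → 8.

8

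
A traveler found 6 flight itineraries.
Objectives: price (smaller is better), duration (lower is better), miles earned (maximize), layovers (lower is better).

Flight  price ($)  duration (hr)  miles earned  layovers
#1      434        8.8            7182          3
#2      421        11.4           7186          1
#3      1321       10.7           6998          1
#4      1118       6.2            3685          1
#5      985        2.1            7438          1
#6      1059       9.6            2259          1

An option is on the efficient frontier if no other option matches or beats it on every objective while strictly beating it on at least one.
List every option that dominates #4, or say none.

#5: price 985≤1118, duration 2.1≤6.2, miles earned 7438≥3685, layovers 1≤1 — dominates #4.
Others (#1, #2, #3, #6) are each worse than #4 on at least one objective.

#5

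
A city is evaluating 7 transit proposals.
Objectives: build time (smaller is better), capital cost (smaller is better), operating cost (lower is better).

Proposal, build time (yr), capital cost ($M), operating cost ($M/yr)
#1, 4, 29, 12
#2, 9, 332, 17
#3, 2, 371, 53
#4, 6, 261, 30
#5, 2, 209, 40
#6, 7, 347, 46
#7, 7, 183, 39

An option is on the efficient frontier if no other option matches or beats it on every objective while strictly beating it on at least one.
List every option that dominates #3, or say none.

#5: build time 2≤2, capital cost 209≤371, operating cost 40≤53 — dominates #3.
Others (#1, #2, #4, #6, #7) are each worse than #3 on at least one objective.

#5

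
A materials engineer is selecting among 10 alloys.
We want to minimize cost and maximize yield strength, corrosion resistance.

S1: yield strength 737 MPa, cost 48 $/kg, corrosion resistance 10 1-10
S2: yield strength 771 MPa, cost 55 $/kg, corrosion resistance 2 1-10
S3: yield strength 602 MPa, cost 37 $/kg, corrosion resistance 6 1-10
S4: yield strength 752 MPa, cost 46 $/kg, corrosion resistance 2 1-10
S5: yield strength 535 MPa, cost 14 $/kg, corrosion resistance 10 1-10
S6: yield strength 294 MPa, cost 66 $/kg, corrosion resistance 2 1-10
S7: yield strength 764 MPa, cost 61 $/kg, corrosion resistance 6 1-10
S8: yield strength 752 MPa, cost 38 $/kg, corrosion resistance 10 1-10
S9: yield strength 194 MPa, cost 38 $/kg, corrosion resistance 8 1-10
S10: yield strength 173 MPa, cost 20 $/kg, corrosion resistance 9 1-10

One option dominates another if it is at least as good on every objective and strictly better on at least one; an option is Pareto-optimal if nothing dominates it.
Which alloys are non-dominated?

S1: dominated by S8 (yield strength 752≥737, cost 38≤48, corrosion resistance 10≥10).
S2: not dominated (best yield strength).
S3: not dominated.
S4: dominated by S8 (yield strength 752≥752, cost 38≤46, corrosion resistance 10≥2).
S5: not dominated (best cost).
S6: dominated by S1 (yield strength 737≥294, cost 48≤66, corrosion resistance 10≥2).
S7: not dominated.
S8: not dominated.
S9: dominated by S5 (yield strength 535≥194, cost 14≤38, corrosion resistance 10≥8).
S10: dominated by S5 (yield strength 535≥173, cost 14≤20, corrosion resistance 10≥9).

S2, S3, S5, S7, S8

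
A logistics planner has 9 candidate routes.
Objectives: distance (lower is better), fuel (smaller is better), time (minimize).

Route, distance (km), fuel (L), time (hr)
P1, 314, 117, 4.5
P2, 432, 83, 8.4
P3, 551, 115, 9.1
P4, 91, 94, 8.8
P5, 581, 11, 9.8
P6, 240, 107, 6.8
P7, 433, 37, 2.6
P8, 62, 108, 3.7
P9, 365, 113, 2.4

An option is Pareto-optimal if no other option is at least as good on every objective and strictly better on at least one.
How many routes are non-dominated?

P1: dominated by P8 (distance 62≤314, fuel 108≤117, time 3.7≤4.5).
P2: not dominated.
P3: dominated by P2 (distance 432≤551, fuel 83≤115, time 8.4≤9.1).
P4: not dominated.
P5: not dominated (best fuel).
P6: not dominated.
P7: not dominated.
P8: not dominated (best distance).
P9: not dominated (best time).
Pareto-optimal: P2, P4, P5, P6, P7, P8, P9 → 7.

7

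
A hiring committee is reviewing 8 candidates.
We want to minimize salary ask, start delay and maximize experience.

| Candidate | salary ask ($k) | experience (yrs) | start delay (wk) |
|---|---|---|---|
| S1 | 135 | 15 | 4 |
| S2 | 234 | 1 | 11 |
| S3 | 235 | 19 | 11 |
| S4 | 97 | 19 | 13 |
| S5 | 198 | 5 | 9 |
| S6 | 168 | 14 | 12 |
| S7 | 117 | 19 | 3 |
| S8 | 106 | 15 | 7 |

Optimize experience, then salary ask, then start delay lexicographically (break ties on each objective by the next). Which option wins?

S4

First maximize experience: best is 19, kept {S3, S4, S7}.
Then minimize salary ask: best is 97, kept {S4}.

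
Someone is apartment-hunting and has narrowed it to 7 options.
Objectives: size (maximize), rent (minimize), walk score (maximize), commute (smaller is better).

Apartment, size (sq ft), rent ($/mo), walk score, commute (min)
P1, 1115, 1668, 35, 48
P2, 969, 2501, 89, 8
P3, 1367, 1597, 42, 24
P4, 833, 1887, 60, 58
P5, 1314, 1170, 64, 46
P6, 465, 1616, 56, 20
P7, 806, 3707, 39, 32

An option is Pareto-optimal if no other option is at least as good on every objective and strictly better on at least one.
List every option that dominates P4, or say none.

P5

P5: size 1314≥833, rent 1170≤1887, walk score 64≥60, commute 46≤58 — dominates P4.
Others (P1, P2, P3, P6, P7) are each worse than P4 on at least one objective.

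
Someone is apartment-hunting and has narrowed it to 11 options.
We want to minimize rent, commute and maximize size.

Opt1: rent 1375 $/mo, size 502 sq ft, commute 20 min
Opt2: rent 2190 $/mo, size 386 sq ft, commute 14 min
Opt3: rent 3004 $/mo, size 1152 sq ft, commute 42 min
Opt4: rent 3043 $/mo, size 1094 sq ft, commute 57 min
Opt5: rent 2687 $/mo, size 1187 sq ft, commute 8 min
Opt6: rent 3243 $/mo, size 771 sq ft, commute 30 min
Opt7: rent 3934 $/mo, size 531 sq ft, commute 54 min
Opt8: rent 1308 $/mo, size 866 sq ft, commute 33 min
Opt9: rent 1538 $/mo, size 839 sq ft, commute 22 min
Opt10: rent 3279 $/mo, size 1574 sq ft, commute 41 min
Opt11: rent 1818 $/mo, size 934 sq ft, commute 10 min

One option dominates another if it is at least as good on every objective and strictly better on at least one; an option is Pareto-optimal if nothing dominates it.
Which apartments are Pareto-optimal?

Opt1, Opt5, Opt8, Opt9, Opt10, Opt11

Opt1: not dominated.
Opt2: dominated by Opt11 (rent 1818≤2190, size 934≥386, commute 10≤14).
Opt3: dominated by Opt5 (rent 2687≤3004, size 1187≥1152, commute 8≤42).
Opt4: dominated by Opt3 (rent 3004≤3043, size 1152≥1094, commute 42≤57).
Opt5: not dominated (best commute).
Opt6: dominated by Opt5 (rent 2687≤3243, size 1187≥771, commute 8≤30).
Opt7: dominated by Opt3 (rent 3004≤3934, size 1152≥531, commute 42≤54).
Opt8: not dominated (best rent).
Opt9: not dominated.
Opt10: not dominated (best size).
Opt11: not dominated.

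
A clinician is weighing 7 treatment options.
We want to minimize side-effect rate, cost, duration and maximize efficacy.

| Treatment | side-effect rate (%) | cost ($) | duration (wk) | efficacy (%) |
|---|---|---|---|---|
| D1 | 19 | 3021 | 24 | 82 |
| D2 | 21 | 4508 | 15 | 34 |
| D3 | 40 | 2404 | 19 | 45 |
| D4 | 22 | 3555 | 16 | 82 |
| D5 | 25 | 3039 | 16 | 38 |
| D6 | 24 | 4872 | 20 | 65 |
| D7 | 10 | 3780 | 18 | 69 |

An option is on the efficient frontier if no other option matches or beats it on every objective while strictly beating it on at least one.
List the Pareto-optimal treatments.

D1: not dominated.
D2: not dominated (best duration).
D3: not dominated (best cost).
D4: not dominated.
D5: not dominated.
D6: dominated by D4 (side-effect rate 22≤24, cost 3555≤4872, duration 16≤20, efficacy 82≥65).
D7: not dominated (best side-effect rate).

D1, D2, D3, D4, D5, D7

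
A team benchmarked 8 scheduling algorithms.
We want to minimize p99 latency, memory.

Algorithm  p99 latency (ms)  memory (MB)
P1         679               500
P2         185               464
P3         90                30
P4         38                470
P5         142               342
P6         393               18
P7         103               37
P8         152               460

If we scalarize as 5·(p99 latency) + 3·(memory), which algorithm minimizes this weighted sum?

P3

P1: 5·679 + 3·500 = 4895
P2: 5·185 + 3·464 = 2317
P3: 5·90 + 3·30 = 540
P4: 5·38 + 3·470 = 1600
P5: 5·142 + 3·342 = 1736
P6: 5·393 + 3·18 = 2019
P7: 5·103 + 3·37 = 626
P8: 5·152 + 3·460 = 2140
Lowest: P3 at 540.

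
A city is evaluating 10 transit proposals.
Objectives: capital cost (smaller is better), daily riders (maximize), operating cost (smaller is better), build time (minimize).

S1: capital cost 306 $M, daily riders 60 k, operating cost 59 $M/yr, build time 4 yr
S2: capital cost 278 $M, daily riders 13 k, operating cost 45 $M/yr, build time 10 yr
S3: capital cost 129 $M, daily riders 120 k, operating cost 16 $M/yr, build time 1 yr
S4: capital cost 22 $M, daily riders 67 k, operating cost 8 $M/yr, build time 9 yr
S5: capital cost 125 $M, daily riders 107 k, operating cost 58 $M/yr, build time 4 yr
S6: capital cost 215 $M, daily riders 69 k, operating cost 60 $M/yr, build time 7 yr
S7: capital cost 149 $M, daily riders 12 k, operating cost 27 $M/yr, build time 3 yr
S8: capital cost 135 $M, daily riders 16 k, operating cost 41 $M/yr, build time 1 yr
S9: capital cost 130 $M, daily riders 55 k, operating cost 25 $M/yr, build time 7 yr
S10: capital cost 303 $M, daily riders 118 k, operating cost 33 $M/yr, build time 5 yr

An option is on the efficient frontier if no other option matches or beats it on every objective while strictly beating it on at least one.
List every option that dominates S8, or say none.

S3

S3: capital cost 129≤135, daily riders 120≥16, operating cost 16≤41, build time 1≤1 — dominates S8.
Others (S1, S2, S4, S5, S6, S7, S9, S10) are each worse than S8 on at least one objective.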